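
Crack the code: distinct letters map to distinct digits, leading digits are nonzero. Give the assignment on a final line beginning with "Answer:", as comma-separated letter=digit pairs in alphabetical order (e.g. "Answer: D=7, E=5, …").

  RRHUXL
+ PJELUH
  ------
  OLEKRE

Step 1. [col 1: L + H ≡ E (mod 10)] column 1 (L + H ≡ E (mod 10), carry-in 0) doesn't pin L yet; pick L=7 and continue. So L=7.
Step 2. [col 1: L + H ≡ E (mod 10)] H=9 is one option consistent with column 1 (L + H ≡ E (mod 10), carry-in 0) — take it, so H=9.
Step 3. [col 1: L + H ≡ E (mod 10)] in column 1 we have L+H≡E with carry-in 0; given L=7, H=9 and digits 7,9 already taken and all letters distinct, that pins E to 6. So E=6.
Step 4. [col 2: X + U ≡ R (mod 10)] no forcing yet in column 2 (carry-in 1); U=2 is free and consistent — try it ⇒ U=2.
Step 5. [col 2: X + U ≡ R (mod 10)] column 2 (X + U ≡ R (mod 10), carry-in 1) doesn't pin X yet; pick X=8 and continue, so X=8.
Step 6. [col 2: X + U ≡ R (mod 10)] column 2 reads X+U+carry(1)=R with X=8, U=2; with digits 2,6,7,8,9 already taken and all letters distinct, the only value for R is 1. So R=1.
Step 7. [col 3: U + L ≡ K (mod 10)] in column 3 we have U+L≡K with carry-in 1; given U=2, L=7 and digits 1,2,6,7,8,9 already taken and all letters distinct, that pins K to 0. So K=0.
Step 8. [col 5: R + J ≡ L (mod 10)] column 5: given R=1, L=7, carry-in 1, and digits 0,1,2,6,7,8,9 already taken and all letters distinct, R+J≡L (mod 10) forces J=5. So J=5.
Step 9. [col 6: R + P ≡ O (mod 10)] column 6 reads R+P+carry(0)=O with R=1; with digits 0,1,2,5,6,7,8,9 already taken and all letters distinct, the only value for O is 4. So O=4.
Step 10. [col 6: R + P ≡ O (mod 10)] in column 6 we have R+P≡O with carry-in 0; given R=1, O=4 and digits 0,1,2,4,5,6,7,8,9 already taken and all letters distinct, that pins P to 3, so P=3.

Answer: E=6, H=9, J=5, K=0, L=7, O=4, P=3, R=1, U=2, X=8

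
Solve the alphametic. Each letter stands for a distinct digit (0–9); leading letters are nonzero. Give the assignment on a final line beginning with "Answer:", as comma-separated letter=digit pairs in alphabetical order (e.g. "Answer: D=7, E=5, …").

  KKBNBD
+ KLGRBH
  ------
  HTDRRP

Step 1. [col 1: D + H ≡ P (mod 10)] column 1 (D + H ≡ P (mod 10), carry-in 0) doesn't pin H yet; pick H=2 and continue ⇒ H=2.
Step 2. [col 1: D + H ≡ P (mod 10)] column 1 (D + H ≡ P (mod 10), carry-in 0) doesn't pin D yet; pick D=7 and continue, so D=7.
Step 3. [col 1: D + H ≡ P (mod 10)] column 1 reads D+H+carry(0)=P with D=7, H=2; with digits 2,7 already taken and all letters distinct, the only value for P is 9. So P=9.
Step 4. [col 2: B + B ≡ R (mod 10)] no forcing yet in column 2 (carry-in 0); R=8 is free and consistent — try it ⇒ R=8.
Step 5. [col 2: B + B ≡ R (mod 10)] column 2: given R=8, carry-in 0, and digits 2,7,8,9 already taken and all letters distinct, B+B≡R (mod 10) forces B=4, so B=4.
Step 6. [col 3: N + R ≡ R (mod 10)] column 3 reads N+R+carry(0)=R with R=8; with digits 2,4,7,8,9 already taken and all letters distinct, the only value for N is 0 ⇒ N=0.
Step 7. [col 4: B + G ≡ D (mod 10)] column 4: given B=4, D=7, carry-in 0, and digits 0,2,4,7,8,9 already taken and all letters distinct, B+G≡D (mod 10) forces G=3. So G=3.
Step 8. [col 5: K + L ≡ T (mod 10)] column 5 (K + L ≡ T (mod 10), carry-in 0) doesn't pin L yet; pick L=5 and continue. So L=5.
Step 9. [col 5: K + L ≡ T (mod 10)] no forcing yet in column 5 (carry-in 0); T=6 is free and consistent — try it, so T=6.
Step 10. [col 5: K + L ≡ T (mod 10)] column 5: given L=5, T=6, carry-in 0, and digits 0,2,3,4,5,6,7,8,9 already taken and all letters distinct, K+L≡T (mod 10) forces K=1. So K=1.

Answer: B=4, D=7, G=3, H=2, K=1, L=5, N=0, P=9, R=8, T=6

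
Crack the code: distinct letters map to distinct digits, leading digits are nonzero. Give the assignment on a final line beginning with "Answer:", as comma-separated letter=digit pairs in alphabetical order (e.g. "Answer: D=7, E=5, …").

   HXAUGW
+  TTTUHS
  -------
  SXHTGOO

Step 1. [col 1: W + S ≡ O (mod 10)] no forcing yet in column 1 (carry-in 0); O=7 is free and consistent — try it, so O=7.
Step 2. [col 1: W + S ≡ O (mod 10)] column 1 (W + S ≡ O (mod 10), carry-in 0) doesn't pin W yet; pick W=6 and continue, so W=6.
Step 3. [col 1: W + S ≡ O (mod 10)] in column 1 we have W+S≡O with carry-in 0; given W=6, O=7 and digits 6,7 already taken and all letters distinct, that pins S to 1, so S=1.
Step 4. [col 2: G + H ≡ O (mod 10)] no forcing yet in column 2 (carry-in 0); H=8 is free and consistent — try it, so H=8.
Step 5. [col 2: G + H ≡ O (mod 10)] column 2 reads G+H+carry(0)=O with H=8, O=7; with digits 1,6,7,8 already taken and all letters distinct, the only value for G is 9, so G=9.
Step 6. [col 3: U + U ≡ G (mod 10)] column 3: given G=9, carry-in 1, and digits 1,6,7,8,9 already taken and all letters distinct, U+U≡G (mod 10) forces U=4. So U=4.
Step 7. [col 4: A + T ≡ T (mod 10)] column 4 reads A+T+carry(0)=T with nothing yet; with digits 1,4,6,7,8,9 already taken and all letters distinct, the only value for A is 0, so A=0.
Step 8. [col 4: A + T ≡ T (mod 10)] several values work for T in column 4 (A + T ≡ T (mod 10), carry-in 0); try T=5 ⇒ T=5.
Step 9. [col 5: X + T ≡ H (mod 10)] in column 5 we have X+T≡H with carry-in 0; given T=5, H=8 and digits 0,1,4,5,6,7,8,9 already taken and all letters distinct, that pins X to 3 ⇒ X=3.

Answer: A=0, G=9, H=8, O=7, S=1, T=5, U=4, W=6, X=3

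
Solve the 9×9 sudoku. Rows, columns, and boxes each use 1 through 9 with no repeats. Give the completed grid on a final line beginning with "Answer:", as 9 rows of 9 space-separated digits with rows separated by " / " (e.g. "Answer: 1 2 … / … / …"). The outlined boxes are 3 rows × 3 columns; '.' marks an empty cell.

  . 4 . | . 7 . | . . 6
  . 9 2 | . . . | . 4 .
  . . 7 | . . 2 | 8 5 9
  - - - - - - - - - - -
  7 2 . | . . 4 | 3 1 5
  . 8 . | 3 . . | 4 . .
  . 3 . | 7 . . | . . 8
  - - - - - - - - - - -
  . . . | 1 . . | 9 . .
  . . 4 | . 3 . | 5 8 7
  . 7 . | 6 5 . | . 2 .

Step 1. [r3c1∈{1,3,6}] across row 3, 3 lands solely at r3c1, so r3c1=3.
Step 2. [r6c7∈{2,6}] col 7 places 6 nowhere but r6c7, so r6c7=6.
Step 3. [r8c6∈{9}] only 9 remains possible at r8c6. So r8c6=9.
Step 4. [r9c6∈{8}] r9c6 is down to just 8 ⇒ r9c6=8.
Step 5. [r9c7∈{1}] r9c7 has the single candidate 1, so r9c7=1.
Step 6. [r6c8∈{9}] r6c8's peers cover all but 9. So r6c8=9.
Step 7. [r2c9∈{1,3}] r2c9 is the only open cell in col 9 admitting 1 ⇒ r2c9=1.
Step 8. [r7c8∈{3,6}] in col 8, 6 fits only at r7c8. So r7c8=6.
Step 9. [r7c5∈{2,4}] in box 8, 4 fits only at r7c5 ⇒ r7c5=4.
Step 10. [r2c6∈{3,5,6}] across row 2, 3 lands solely at r2c6, so r2c6=3.
Step 11. [r5c6∈{1,5,6}] in col 6, 6 fits only at r5c6, so r5c6=6.
Step 12. [r6c6∈{1,5}] across box 5, 5 lands solely at r6c6 ⇒ r6c6=5.
Step 13. [r6c3∈{1}] nothing but 1 survives at r6c3, so r6c3=1.
Step 14. [r1c4∈{5,8,9}] across row 1, 9 lands solely at r1c4, so r1c4=9.
Step 15. [r5c5∈{1,2,9}] across row 5, 1 lands solely at r5c5 ⇒ r5c5=1.
Step 16. [r3c2∈{1,6}] 1 has one home in row 3: r3c2. So r3c2=1.
Step 17. [r2c1∈{5,6,8}] box 1 places 6 nowhere but r2c1, so r2c1=6.
Step 18. [r7c1∈{2,5,8}] across row 7, 2 lands solely at r7c1 ⇒ r7c1=2.
Step 19. [r7c3∈{3,5,8}] row 7 places 8 nowhere but r7c3. So r7c3=8.
Step 20. [r4c4∈{8}] only 8 remains possible at r4c4. So r4c4=8.
Step 21. [r1c3∈{5}] r1c3 has the single candidate 5. So r1c3=5.
Step 22. [r5c3∈{9}] r5c3's peers cover all but 9, so r5c3=9.
Step 23. [r9c3∈{3}] r9c3 is down to just 3 ⇒ r9c3=3.
Step 24. [r1c6∈{1}] nothing but 1 survives at r1c6, so r1c6=1.
Step 25. [r7c2∈{5}] nothing but 5 survives at r7c2 ⇒ r7c2=5.
Step 26. [r2c5∈{8}] only 8 remains possible at r2c5. So r2c5=8.
Step 27. [r5c8∈{7}] r5c8's peers cover all but 7, so r5c8=7.
Step 28. [r6c5∈{2}] r6c5 has the single candidate 2. So r6c5=2.
Step 29. [r2c7∈{7}] r2c7 has the single candidate 7 ⇒ r2c7=7.
Step 30. [r2c4∈{5}] r2c4 has the single candidate 5, so r2c4=5.
Step 31. [r1c1∈{8}] r1c1 is down to just 8. So r1c1=8.
Step 32. [r3c4∈{4}] only 4 remains possible at r3c4. So r3c4=4.
Step 33. [r5c9∈{2}] r5c9 is down to just 2, so r5c9=2.
Step 34. [r4c3∈{6}] r4c3 is down to just 6 ⇒ r4c3=6.
Step 35. [r3c5∈{6}] only 6 remains possible at r3c5, so r3c5=6.
Step 36. [r1c7∈{2}] r1c7 has the single candidate 2 ⇒ r1c7=2.
Step 37. [r8c2∈{6}] r8c2 is down to just 6 ⇒ r8c2=6.
Step 38. [r9c1∈{9}] only 9 remains possible at r9c1 ⇒ r9c1=9.
Step 39. [r1c8∈{3}] only 3 remains possible at r1c8. So r1c8=3.
Step 40. [r5c1∈{5}] only 5 remains possible at r5c1, so r5c1=5.
Step 41. [r7c9∈{3}] only 3 remains possible at r7c9. So r7c9=3.
Step 42. [r8c1∈{1}] r8c1's peers cover all but 1 ⇒ r8c1=1.
Step 43. [r8c4∈{2}] only 2 remains possible at r8c4 ⇒ r8c4=2.
Step 44. [r6c1∈{4}] only 4 remains possible at r6c1, so r6c1=4.
Step 45. [r4c5∈{9}] r4c5 has the single candidate 9, so r4c5=9.
Step 46. [r7c6∈{7}] nothing but 7 survives at r7c6. So r7c6=7.
Step 47. [r9c9∈{4}] r9c9 has the single candidate 4. So r9c9=4.

Answer: 8 4 5 9 7 1 2 3 6 / 6 9 2 5 8 3 7 4 1 / 3 1 7 4 6 2 8 5 9 / 7 2 6 8 9 4 3 1 5 / 5 8 9 3 1 6 4 7 2 / 4 3 1 7 2 5 6 9 8 / 2 5 8 1 4 7 9 6 3 / 1 6 4 2 3 9 5 8 7 / 9 7 3 6 5 8 1 2 4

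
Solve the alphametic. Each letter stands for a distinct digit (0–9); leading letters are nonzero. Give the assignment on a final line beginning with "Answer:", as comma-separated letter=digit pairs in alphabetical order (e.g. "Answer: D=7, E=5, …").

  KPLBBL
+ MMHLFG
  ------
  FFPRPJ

Step 1. [col 1: L + G ≡ J (mod 10)] several values work for J in column 1 (L + G ≡ J (mod 10), carry-in 0); try J=7 ⇒ J=7.
Step 2. [col 1: L + G ≡ J (mod 10)] several values work for L in column 1 (L + G ≡ J (mod 10), carry-in 0); try L=2 ⇒ L=2.
Step 3. [col 1: L + G ≡ J (mod 10)] column 1 reads L+G+carry(0)=J with L=2, J=7; with digits 2,7 already taken and all letters distinct, the only value for G is 5 ⇒ G=5.
Step 4. [col 2: B + F ≡ P (mod 10)] several values work for P in column 2 (B + F ≡ P (mod 10), carry-in 0); try P=0, so P=0.
Step 5. [col 2: B + F ≡ P (mod 10)] F=4 is one option consistent with column 2 (B + F ≡ P (mod 10), carry-in 0) — take it ⇒ F=4.
Step 6. [col 2: B + F ≡ P (mod 10)] from column 2 (F=4, P=0, carry-in 0, digits 0,2,4,5,7 already taken and all letters distinct): B must equal 6, so B=6.
Step 7. [col 3: B + L ≡ R (mod 10)] from column 3 (B=6, L=2, carry-in 1, digits 0,2,4,5,6,7 already taken and all letters distinct): R must equal 9. So R=9.
Step 8. [col 4: L + H ≡ P (mod 10)] from column 4 (L=2, P=0, carry-in 0, digits 0,2,4,5,6,7,9 already taken and all letters distinct): H must equal 8 ⇒ H=8.
Step 9. [col 5: P + M ≡ F (mod 10)] column 5: given P=0, F=4, carry-in 1, and digits 0,2,4,5,6,7,8,9 already taken and all letters distinct, P+M≡F (mod 10) forces M=3 ⇒ M=3.
Step 10. [col 6: K + M ≡ F (mod 10)] column 6: given M=3, F=4, carry-in 0, and digits 0,2,3,4,5,6,7,8,9 already taken and all letters distinct, K+M≡F (mod 10) forces K=1, so K=1.

Answer: B=6, F=4, G=5, H=8, J=7, K=1, L=2, M=3, P=0, R=9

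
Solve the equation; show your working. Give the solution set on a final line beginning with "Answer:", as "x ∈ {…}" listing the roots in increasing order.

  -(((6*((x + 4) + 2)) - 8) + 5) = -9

Step 1. [-(((6*((x + 4) + 2)) - 8) + 5) = -9] flip signs both sides. So neg: ((6*((x + 4) + 2)) - 8) + 5 = 9.
Step 2. [((6*((x + 4) + 2)) - 8) + 5 = 9] peel the +5: subtract 5 from each side, so sub: (6*((x + 4) + 2)) - 8 = 4.
Step 3. [(6*((x + 4) + 2)) - 8 = 4] add 8: x sits inside (… - 8) ⇒ sub: 6*((x + 4) + 2) = 12.
Step 4. [6*((x + 4) + 2) = 12] divide by the outer 6, so div: (x + 4) + 2 = 2.
Step 5. [(x + 4) + 2 = 2] subtract 2: x sits inside (… + 2), so sub: x + 4 = 0.
Step 6. [x + 4 = 0] subtract 4: x sits inside (… + 4) ⇒ sub: x = -4.

Answer: x ∈ {-4}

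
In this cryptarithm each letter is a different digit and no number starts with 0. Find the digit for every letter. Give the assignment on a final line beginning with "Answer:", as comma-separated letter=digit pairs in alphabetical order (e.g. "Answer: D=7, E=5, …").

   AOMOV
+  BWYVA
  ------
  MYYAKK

Step 1. [col 1: V + A ≡ K (mod 10)] K=0 is one option consistent with column 1 (V + A ≡ K (mod 10), carry-in 0) — take it. So K=0.
Step 2. [col 1: V + A ≡ K (mod 10)] column 1 (V + A ≡ K (mod 10), carry-in 0) doesn't pin V yet; pick V=6 and continue, so V=6.
Step 3. [col 1: V + A ≡ K (mod 10)] from column 1 (V=6, K=0, carry-in 0, digits 0,6 already taken and all letters distinct): A must equal 4, so A=4.
Step 4. [M] M is the leading digit of a 6-digit sum of two 5-digit numbers; the final carry is exactly 1 ⇒ M=1.
Step 5. [col 2: O + V ≡ K (mod 10)] from column 2 (V=6, K=0, carry-in 1, digits 0,1,4,6 already taken and all letters distinct): O must equal 3. So O=3.
Step 6. [col 3: M + Y ≡ A (mod 10)] from column 3 (M=1, A=4, carry-in 1, digits 0,1,3,4,6 already taken and all letters distinct): Y must equal 2, so Y=2.
Step 7. [col 4: O + W ≡ Y (mod 10)] in column 4 we have O+W≡Y with carry-in 0; given O=3, Y=2 and digits 0,1,2,3,4,6 already taken and all letters distinct, that pins W to 9, so W=9.
Step 8. [col 5: A + B ≡ Y (mod 10)] in column 5 we have A+B≡Y with carry-in 1; given A=4, Y=2 and digits 0,1,2,3,4,6,9 already taken and all letters distinct, that pins B to 7, so B=7.

Answer: A=4, B=7, K=0, M=1, O=3, V=6, W=9, Y=2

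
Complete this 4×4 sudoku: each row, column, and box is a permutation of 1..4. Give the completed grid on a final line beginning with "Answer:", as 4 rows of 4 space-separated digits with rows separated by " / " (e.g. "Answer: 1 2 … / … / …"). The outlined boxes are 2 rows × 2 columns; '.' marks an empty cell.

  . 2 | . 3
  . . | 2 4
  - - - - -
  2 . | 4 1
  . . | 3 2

Step 1. [r1c1∈{1,4}] across row 1, 4 lands solely at r1c1, so r1c1=4.
Step 2. [r2c1∈{1,3}] across col 1, 3 lands solely at r2c1. So r2c1=3.
Step 3. [r4c2∈{1,4}] across row 4, 4 lands solely at r4c2, so r4c2=4.
Step 4. [r2c2∈{1}] only 1 remains possible at r2c2, so r2c2=1.
Step 5. [r4c1∈{1}] r4c1's peers cover all but 1, so r4c1=1.
Step 6. [r1c3∈{1}] r1c3 is down to just 1 ⇒ r1c3=1.
Step 7. [r3c2∈{3}] r3c2 has the single candidate 3. So r3c2=3.

Answer: 4 2 1 3 / 3 1 2 4 / 2 3 4 1 / 1 4 3 2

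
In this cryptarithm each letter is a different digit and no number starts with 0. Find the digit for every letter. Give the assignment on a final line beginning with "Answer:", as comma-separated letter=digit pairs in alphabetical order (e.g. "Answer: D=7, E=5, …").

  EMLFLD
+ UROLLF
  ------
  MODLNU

Step 1. [col 1: D + F ≡ U (mod 10)] several values work for U in column 1 (D + F ≡ U (mod 10), carry-in 0); try U=2 ⇒ U=2.
Step 2. [col 1: D + F ≡ U (mod 10)] several values work for F in column 1 (D + F ≡ U (mod 10), carry-in 0); try F=9. So F=9.
Step 3. [col 1: D + F ≡ U (mod 10)] column 1 reads D+F+carry(0)=U with F=9, U=2; with digits 2,9 already taken and all letters distinct, the only value for D is 3 ⇒ D=3.
Step 4. [col 2: L + L ≡ N (mod 10)] several values work for N in column 2 (L + L ≡ N (mod 10), carry-in 1); try N=1 ⇒ N=1.
Step 5. [col 2: L + L ≡ N (mod 10)] several values work for L in column 2 (L + L ≡ N (mod 10), carry-in 1); try L=5, so L=5.
Step 6. [col 4: L + O ≡ D (mod 10)] from column 4 (L=5, D=3, carry-in 1, digits 1,2,3,5,9 already taken and all letters distinct): O must equal 7, so O=7.
Step 7. [col 5: M + R ≡ O (mod 10)] no forcing yet in column 5 (carry-in 1); M=6 is free and consistent — try it. So M=6.
Step 8. [col 5: M + R ≡ O (mod 10)] in column 5 we have M+R≡O with carry-in 1; given M=6, O=7 and digits 1,2,3,5,6,7,9 already taken and all letters distinct, that pins R to 0 ⇒ R=0.
Step 9. [col 6: E + U ≡ M (mod 10)] column 6 reads E+U+carry(0)=M with U=2, M=6; with digits 0,1,2,3,5,6,7,9 already taken and all letters distinct, the only value for E is 4, so E=4.

Answer: D=3, E=4, F=9, L=5, M=6, N=1, O=7, R=0, U=2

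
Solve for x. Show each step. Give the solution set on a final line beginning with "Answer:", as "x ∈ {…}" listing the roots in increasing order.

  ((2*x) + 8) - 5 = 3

Step 1. [((2*x) + 8) - 5 = 3] 5 comes off first (add 5), so sub: (2*x) + 8 = 8.
Step 2. [(2*x) + 8 = 8] 8 comes off first (subtract 8), so sub: 2*x = 0.
Step 3. [2*x = 0] LHS = 2·(…); ÷2 both sides, so div: x = 0.

Answer: x ∈ {0}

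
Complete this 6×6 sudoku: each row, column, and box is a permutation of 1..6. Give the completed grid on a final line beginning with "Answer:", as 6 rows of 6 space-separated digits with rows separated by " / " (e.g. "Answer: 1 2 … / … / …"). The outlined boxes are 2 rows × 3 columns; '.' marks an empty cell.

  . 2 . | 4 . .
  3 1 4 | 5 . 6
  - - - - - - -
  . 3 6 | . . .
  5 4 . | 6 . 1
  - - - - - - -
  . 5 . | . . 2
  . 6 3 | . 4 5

Step 1. [r5c3∈{1}] r5c3 has the single candidate 1 ⇒ r5c3=1.
Step 2. [r3c4∈{2}] r3c4 is down to just 2. So r3c4=2.
Step 3. [r4c5∈{3}] nothing but 3 survives at r4c5 ⇒ r4c5=3.
Step 4. [r3c1∈{1}] r3c1 has the single candidate 1. So r3c1=1.
Step 5. [r5c4∈{3}] r5c4 has the single candidate 3 ⇒ r5c4=3.
Step 6. [r6c1∈{2}] only 2 remains possible at r6c1. So r6c1=2.
Step 7. [r3c6∈{4}] r3c6 has the single candidate 4 ⇒ r3c6=4.
Step 8. [r5c5∈{6}] r5c5's peers cover all but 6, so r5c5=6.
Step 9. [r1c6∈{3}] r1c6 is down to just 3, so r1c6=3.
Step 10. [r6c4∈{1}] r6c4's peers cover all but 1 ⇒ r6c4=1.
Step 11. [r3c5∈{5}] nothing but 5 survives at r3c5. So r3c5=5.
Step 12. [r4c3∈{2}] nothing but 2 survives at r4c3, so r4c3=2.
Step 13. [r1c5∈{1}] r1c5 is down to just 1, so r1c5=1.
Step 14. [r5c1∈{4}] r5c1 has the single candidate 4, so r5c1=4.
Step 15. [r2c5∈{2}] r2c5's peers cover all but 2 ⇒ r2c5=2.
Step 16. [r1c1∈{6}] r1c1 has the single candidate 6, so r1c1=6.
Step 17. [r1c3∈{5}] nothing but 5 survives at r1c3, so r1c3=5.

Answer: 6 2 5 4 1 3 / 3 1 4 5 2 6 / 1 3 6 2 5 4 / 5 4 2 6 3 1 / 4 5 1 3 6 2 / 2 6 3 1 4 5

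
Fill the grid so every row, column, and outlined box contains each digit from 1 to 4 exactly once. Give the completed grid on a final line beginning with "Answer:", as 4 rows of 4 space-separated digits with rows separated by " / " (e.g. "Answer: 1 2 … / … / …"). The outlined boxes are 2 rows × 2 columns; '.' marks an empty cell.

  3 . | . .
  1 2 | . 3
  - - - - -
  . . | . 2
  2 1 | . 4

Step 1. [r3c2∈{3,4}] col 2 places 3 nowhere but r3c2, so r3c2=3.
Step 2. [r1c3∈{1,2,4}] across row 1, 2 lands solely at r1c3, so r1c3=2.
Step 3. [r1c2∈{4}] only 4 remains possible at r1c2 ⇒ r1c2=4.
Step 4. [r2c3∈{4}] only 4 remains possible at r2c3 ⇒ r2c3=4.
Step 5. [r3c1∈{4}] r3c1 has the single candidate 4, so r3c1=4.
Step 6. [r3c3∈{1}] r3c3 is down to just 1 ⇒ r3c3=1.
Step 7. [r4c3∈{3}] r4c3 is down to just 3 ⇒ r4c3=3.
Step 8. [r1c4∈{1}] r1c4's peers cover all but 1 ⇒ r1c4=1.

Answer: 3 4 2 1 / 1 2 4 3 / 4 3 1 2 / 2 1 3 4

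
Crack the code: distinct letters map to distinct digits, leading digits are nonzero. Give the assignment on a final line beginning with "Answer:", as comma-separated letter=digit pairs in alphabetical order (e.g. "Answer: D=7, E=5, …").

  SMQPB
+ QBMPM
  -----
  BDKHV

Step 1. [col 1: B + M ≡ V (mod 10)] no forcing yet in column 1 (carry-in 0); M=8 is free and consistent — try it ⇒ M=8.
Step 2. [col 1: B + M ≡ V (mod 10)] no forcing yet in column 1 (carry-in 0); V=5 is free and consistent — try it, so V=5.
Step 3. [col 1: B + M ≡ V (mod 10)] column 1 reads B+M+carry(0)=V with M=8, V=5; with digits 5,8 already taken and all letters distinct, the only value for B is 7. So B=7.
Step 4. [col 2: P + P ≡ H (mod 10)] no forcing yet in column 2 (carry-in 1); P=1 is free and consistent — try it ⇒ P=1.
Step 5. [col 2: P + P ≡ H (mod 10)] column 2: given P=1, carry-in 1, and digits 1,5,7,8 already taken and all letters distinct, P+P≡H (mod 10) forces H=3 ⇒ H=3.
Step 6. [col 3: Q + M ≡ K (mod 10)] no forcing yet in column 3 (carry-in 0); K=0 is free and consistent — try it. So K=0.
Step 7. [col 3: Q + M ≡ K (mod 10)] column 3 reads Q+M+carry(0)=K with M=8, K=0; with digits 0,1,3,5,7,8 already taken and all letters distinct, the only value for Q is 2, so Q=2.
Step 8. [col 4: M + B ≡ D (mod 10)] column 4 reads M+B+carry(1)=D with M=8, B=7; with digits 0,1,2,3,5,7,8 already taken and all letters distinct, the only value for D is 6 ⇒ D=6.
Step 9. [col 5: S + Q ≡ B (mod 10)] from column 5 (Q=2, B=7, carry-in 1, digits 0,1,2,3,5,6,7,8 already taken and all letters distinct): S must equal 4 ⇒ S=4.

Answer: B=7, D=6, H=3, K=0, M=8, P=1, Q=2, S=4, V=5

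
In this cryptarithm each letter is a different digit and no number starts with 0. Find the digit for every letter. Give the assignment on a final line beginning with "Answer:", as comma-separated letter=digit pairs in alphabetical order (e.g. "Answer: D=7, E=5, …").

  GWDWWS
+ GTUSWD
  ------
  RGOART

Step 1. [col 1: S + D ≡ T (mod 10)] several values work for D in column 1 (S + D ≡ T (mod 10), carry-in 0); try D=8, so D=8.
Step 2. [col 1: S + D ≡ T (mod 10)] no forcing yet in column 1 (carry-in 0); T=5 is free and consistent — try it, so T=5.
Step 3. [col 1: S + D ≡ T (mod 10)] column 1 reads S+D+carry(0)=T with D=8, T=5; with digits 5,8 already taken and all letters distinct, the only value for S is 7, so S=7.
Step 4. [col 2: W + W ≡ R (mod 10)] R=3 is one option consistent with column 2 (W + W ≡ R (mod 10), carry-in 1) — take it ⇒ R=3.
Step 5. [col 2: W + W ≡ R (mod 10)] W=6 is one option consistent with column 2 (W + W ≡ R (mod 10), carry-in 1) — take it ⇒ W=6.
Step 6. [col 3: W + S ≡ A (mod 10)] column 3 reads W+S+carry(1)=A with W=6, S=7; with digits 3,5,6,7,8 already taken and all letters distinct, the only value for A is 4 ⇒ A=4.
Step 7. [col 4: D + U ≡ O (mod 10)] no forcing yet in column 4 (carry-in 1); U=0 is free and consistent — try it, so U=0.
Step 8. [col 4: D + U ≡ O (mod 10)] column 4 reads D+U+carry(1)=O with D=8, U=0; with digits 0,3,4,5,6,7,8 already taken and all letters distinct, the only value for O is 9 ⇒ O=9.
Step 9. [col 5: W + T ≡ G (mod 10)] column 5: given W=6, T=5, carry-in 0, and digits 0,3,4,5,6,7,8,9 already taken and all letters distinct, W+T≡G (mod 10) forces G=1 ⇒ G=1.

Answer: A=4, D=8, G=1, O=9, R=3, S=7, T=5, U=0, W=6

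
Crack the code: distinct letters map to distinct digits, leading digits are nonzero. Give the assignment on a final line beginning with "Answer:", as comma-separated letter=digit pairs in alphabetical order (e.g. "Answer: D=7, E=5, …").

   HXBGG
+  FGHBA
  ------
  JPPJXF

Step 1. [col 1: G + A ≡ F (mod 10)] column 1 (G + A ≡ F (mod 10), carry-in 0) doesn't pin F yet; pick F=5 and continue ⇒ F=5.
Step 2. [col 1: G + A ≡ F (mod 10)] A=7 is one option consistent with column 1 (G + A ≡ F (mod 10), carry-in 0) — take it, so A=7.
Step 3. [col 1: G + A ≡ F (mod 10)] from column 1 (A=7, F=5, carry-in 0, digits 5,7 already taken and all letters distinct): G must equal 8, so G=8.
Step 4. [col 2: G + B ≡ X (mod 10)] column 2 (G + B ≡ X (mod 10), carry-in 1) doesn't pin X yet; pick X=3 and continue, so X=3.
Step 5. [J] adding two 5-digit numbers gives at most 5+1 digits, and here it does — J is that final carry and must be 1 ⇒ J=1.
Step 6. [col 2: G + B ≡ X (mod 10)] column 2: given G=8, X=3, carry-in 1, and digits 1,3,5,7,8 already taken and all letters distinct, G+B≡X (mod 10) forces B=4, so B=4.
Step 7. [col 3: B + H ≡ J (mod 10)] in column 3 we have B+H≡J with carry-in 1; given B=4, J=1 and digits 1,3,4,5,7,8 already taken and all letters distinct, that pins H to 6, so H=6.
Step 8. [col 4: X + G ≡ P (mod 10)] from column 4 (X=3, G=8, carry-in 1, digits 1,3,4,5,6,7,8 already taken and all letters distinct): P must equal 2. So P=2.

Answer: A=7, B=4, F=5, G=8, H=6, J=1, P=2, X=3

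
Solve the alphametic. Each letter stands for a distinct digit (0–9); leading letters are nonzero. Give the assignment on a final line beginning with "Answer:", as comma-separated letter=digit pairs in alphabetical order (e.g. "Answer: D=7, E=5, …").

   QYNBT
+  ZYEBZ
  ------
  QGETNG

Step 1. [Q] Q is the leading digit of a 6-digit sum of two 5-digit numbers; the final carry is exactly 1 ⇒ Q=1.
Step 2. [col 1: T + Z ≡ G (mod 10)] T=2 is one option consistent with column 1 (T + Z ≡ G (mod 10), carry-in 0) — take it ⇒ T=2.
Step 3. [col 1: T + Z ≡ G (mod 10)] column 1 (T + Z ≡ G (mod 10), carry-in 0) doesn't pin Z yet; pick Z=8 and continue ⇒ Z=8.
Step 4. [col 1: T + Z ≡ G (mod 10)] from column 1 (T=2, Z=8, carry-in 0, digits 1,2,8 already taken and all letters distinct): G must equal 0 ⇒ G=0.
Step 5. [col 2: B + B ≡ N (mod 10)] B=4 is one option consistent with column 2 (B + B ≡ N (mod 10), carry-in 1) — take it, so B=4.
Step 6. [col 2: B + B ≡ N (mod 10)] column 2 reads B+B+carry(1)=N with B=4; with digits 0,1,2,4,8 already taken and all letters distinct, the only value for N is 9. So N=9.
Step 7. [col 3: N + E ≡ T (mod 10)] column 3 reads N+E+carry(0)=T with N=9, T=2; with digits 0,1,2,4,8,9 already taken and all letters distinct, the only value for E is 3 ⇒ E=3.
Step 8. [col 4: Y + Y ≡ E (mod 10)] in column 4 we have Y+Y≡E with carry-in 1; given E=3 and digits 0,1,2,3,4,8,9 already taken and all letters distinct, that pins Y to 6. So Y=6.

Answer: B=4, E=3, G=0, N=9, Q=1, T=2, Y=6, Z=8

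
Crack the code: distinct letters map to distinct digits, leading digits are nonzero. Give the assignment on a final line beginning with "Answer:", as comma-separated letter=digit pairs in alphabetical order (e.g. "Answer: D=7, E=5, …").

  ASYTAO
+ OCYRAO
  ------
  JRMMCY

Step 1. [col 1: O + O ≡ Y (mod 10)] column 1 (O + O ≡ Y (mod 10), carry-in 0) doesn't pin Y yet; pick Y=8 and continue. So Y=8.
Step 2. [col 1: O + O ≡ Y (mod 10)] O=4 is one option consistent with column 1 (O + O ≡ Y (mod 10), carry-in 0) — take it ⇒ O=4.
Step 3. [col 2: A + A ≡ C (mod 10)] no forcing yet in column 2 (carry-in 0); A=5 is free and consistent — try it ⇒ A=5.
Step 4. [col 2: A + A ≡ C (mod 10)] column 2 reads A+A+carry(0)=C with A=5; with digits 4,5,8 already taken and all letters distinct, the only value for C is 0, so C=0.
Step 5. [col 3: T + R ≡ M (mod 10)] T=3 is one option consistent with column 3 (T + R ≡ M (mod 10), carry-in 1) — take it, so T=3.
Step 6. [col 3: T + R ≡ M (mod 10)] M=6 is one option consistent with column 3 (T + R ≡ M (mod 10), carry-in 1) — take it. So M=6.
Step 7. [col 3: T + R ≡ M (mod 10)] column 3 reads T+R+carry(1)=M with T=3, M=6; with digits 0,3,4,5,6,8 already taken and all letters distinct, the only value for R is 2. So R=2.
Step 8. [col 5: S + C ≡ R (mod 10)] column 5: given C=0, R=2, carry-in 1, and digits 0,2,3,4,5,6,8 already taken and all letters distinct, S+C≡R (mod 10) forces S=1 ⇒ S=1.
Step 9. [col 6: A + O ≡ J (mod 10)] in column 6 we have A+O≡J with carry-in 0; given A=5, O=4 and digits 0,1,2,3,4,5,6,8 already taken and all letters distinct, that pins J to 9 ⇒ J=9.

Answer: A=5, C=0, J=9, M=6, O=4, R=2, S=1, T=3, Y=8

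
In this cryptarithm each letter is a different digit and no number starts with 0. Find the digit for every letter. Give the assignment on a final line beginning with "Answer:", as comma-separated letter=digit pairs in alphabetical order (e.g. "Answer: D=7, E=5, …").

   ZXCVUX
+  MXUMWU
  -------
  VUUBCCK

Step 1. [V] V is the leading digit of a 7-digit sum of two 6-digit numbers; the final carry is exactly 1 ⇒ V=1.
Step 2. [col 1: X + U ≡ K (mod 10)] no forcing yet in column 1 (carry-in 0); U=5 is free and consistent — try it, so U=5.
Step 3. [col 1: X + U ≡ K (mod 10)] X=7 is one option consistent with column 1 (X + U ≡ K (mod 10), carry-in 0) — take it. So X=7.
Step 4. [col 1: X + U ≡ K (mod 10)] in column 1 we have X+U≡K with carry-in 0; given X=7, U=5 and digits 1,5,7 already taken and all letters distinct, that pins K to 2. So K=2.
Step 5. [col 2: U + W ≡ C (mod 10)] no forcing yet in column 2 (carry-in 1); C=9 is free and consistent — try it ⇒ C=9.
Step 6. [col 2: U + W ≡ C (mod 10)] from column 2 (U=5, C=9, carry-in 1, digits 1,2,5,7,9 already taken and all letters distinct): W must equal 3 ⇒ W=3.
Step 7. [col 3: V + M ≡ C (mod 10)] in column 3 we have V+M≡C with carry-in 0; given V=1, C=9 and digits 1,2,3,5,7,9 already taken and all letters distinct, that pins M to 8, so M=8.
Step 8. [col 4: C + U ≡ B (mod 10)] from column 4 (C=9, U=5, carry-in 0, digits 1,2,3,5,7,8,9 already taken and all letters distinct): B must equal 4 ⇒ B=4.
Step 9. [col 6: Z + M ≡ U (mod 10)] column 6: given M=8, U=5, carry-in 1, and digits 1,2,3,4,5,7,8,9 already taken and all letters distinct, Z+M≡U (mod 10) forces Z=6. So Z=6.

Answer: B=4, C=9, K=2, M=8, U=5, V=1, W=3, X=7, Z=6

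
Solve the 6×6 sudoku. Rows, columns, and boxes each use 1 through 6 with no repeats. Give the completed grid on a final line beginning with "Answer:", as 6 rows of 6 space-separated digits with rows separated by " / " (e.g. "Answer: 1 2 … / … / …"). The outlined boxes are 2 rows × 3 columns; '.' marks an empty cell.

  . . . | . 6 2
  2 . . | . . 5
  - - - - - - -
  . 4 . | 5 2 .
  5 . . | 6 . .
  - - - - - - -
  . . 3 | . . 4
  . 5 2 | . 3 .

Step 1. [r4c3∈{1}] r4c3 has the single candidate 1. So r4c3=1.
Step 2. [r6c4∈{1}] r6c4 is down to just 1 ⇒ r6c4=1.
Step 3. [r4c6∈{3}] r4c6 has the single candidate 3 ⇒ r4c6=3.
Step 4. [r3c3∈{6}] r3c3 has the single candidate 6, so r3c3=6.
Step 5. [r2c3∈{4}] only 4 remains possible at r2c3, so r2c3=4.
Step 6. [r2c2∈{1,3,6}] row 2 places 6 nowhere but r2c2, so r2c2=6.
Step 7. [r1c2∈{1,3}] r1c2 is the only open cell in col 2 admitting 3 ⇒ r1c2=3.
Step 8. [r5c1∈{1,6}] across row 5, 6 lands solely at r5c1. So r5c1=6.
Step 9. [r1c1∈{1}] only 1 remains possible at r1c1 ⇒ r1c1=1.
Step 10. [r2c5∈{1}] r2c5 has the single candidate 1. So r2c5=1.
Step 11. [r6c1∈{4}] nothing but 4 survives at r6c1. So r6c1=4.
Step 12. [r1c4∈{4}] nothing but 4 survives at r1c4. So r1c4=4.
Step 13. [r5c4∈{2}] r5c4 is down to just 2 ⇒ r5c4=2.
Step 14. [r6c6∈{6}] nothing but 6 survives at r6c6, so r6c6=6.
Step 15. [r4c2∈{2}] r4c2 has the single candidate 2 ⇒ r4c2=2.
Step 16. [r1c3∈{5}] nothing but 5 survives at r1c3, so r1c3=5.
Step 17. [r3c1∈{3}] r3c1 is down to just 3, so r3c1=3.
Step 18. [r4c5∈{4}] r4c5 is down to just 4, so r4c5=4.
Step 19. [r2c4∈{3}] nothing but 3 survives at r2c4, so r2c4=3.
Step 20. [r3c6∈{1}] r3c6 has the single candidate 1 ⇒ r3c6=1.
Step 21. [r5c5∈{5}] nothing but 5 survives at r5c5, so r5c5=5.
Step 22. [r5c2∈{1}] only 1 remains possible at r5c2. So r5c2=1.

Answer: 1 3 5 4 6 2 / 2 6 4 3 1 5 / 3 4 6 5 2 1 / 5 2 1 6 4 3 / 6 1 3 2 5 4 / 4 5 2 1 3 6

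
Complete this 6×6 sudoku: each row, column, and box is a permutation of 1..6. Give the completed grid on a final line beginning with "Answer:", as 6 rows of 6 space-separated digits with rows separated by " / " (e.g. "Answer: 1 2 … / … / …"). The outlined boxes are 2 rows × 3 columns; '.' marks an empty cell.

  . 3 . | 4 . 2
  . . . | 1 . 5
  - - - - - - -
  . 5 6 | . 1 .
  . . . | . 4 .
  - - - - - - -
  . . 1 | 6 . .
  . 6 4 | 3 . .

Step 1. [r5c2∈{2}] r5c2 has the single candidate 2. So r5c2=2.
Step 2. [r4c3∈{2,3}] 3 has one home in col 3: r4c3. So r4c3=3.
Step 3. [r1c1∈{1,5,6}] r1c1 is the only open cell in row 1 admitting 1. So r1c1=1.
Step 4. [r2c1∈{2,4,6}] r2c1 is the only open cell in col 1 admitting 6, so r2c1=6.
Step 5. [r6c1∈{5}] r6c1's peers cover all but 5 ⇒ r6c1=5.
Step 6. [r4c1∈{2}] only 2 remains possible at r4c1, so r4c1=2.
Step 7. [r4c6∈{6}] nothing but 6 survives at r4c6, so r4c6=6.
Step 8. [r5c1∈{3}] r5c1 has the single candidate 3, so r5c1=3.
Step 9. [r2c5∈{3}] r2c5 is down to just 3, so r2c5=3.
Step 10. [r2c2∈{4}] only 4 remains possible at r2c2. So r2c2=4.
Step 11. [r3c1∈{4}] r3c1 has the single candidate 4 ⇒ r3c1=4.
Step 12. [r6c6∈{1}] r6c6 is down to just 1. So r6c6=1.
Step 13. [r4c2∈{1}] only 1 remains possible at r4c2, so r4c2=1.
Step 14. [r2c3∈{2}] only 2 remains possible at r2c3, so r2c3=2.
Step 15. [r1c3∈{5}] only 5 remains possible at r1c3, so r1c3=5.
Step 16. [r3c6∈{3}] r3c6's peers cover all but 3, so r3c6=3.
Step 17. [r1c5∈{6}] r1c5 has the single candidate 6, so r1c5=6.
Step 18. [r5c5∈{5}] nothing but 5 survives at r5c5, so r5c5=5.
Step 19. [r3c4∈{2}] r3c4 has the single candidate 2 ⇒ r3c4=2.
Step 20. [r5c6∈{4}] r5c6 is down to just 4 ⇒ r5c6=4.
Step 21. [r4c4∈{5}] r4c4 is down to just 5 ⇒ r4c4=5.
Step 22. [r6c5∈{2}] r6c5 is down to just 2 ⇒ r6c5=2.

Answer: 1 3 5 4 6 2 / 6 4 2 1 3 5 / 4 5 6 2 1 3 / 2 1 3 5 4 6 / 3 2 1 6 5 4 / 5 6 4 3 2 1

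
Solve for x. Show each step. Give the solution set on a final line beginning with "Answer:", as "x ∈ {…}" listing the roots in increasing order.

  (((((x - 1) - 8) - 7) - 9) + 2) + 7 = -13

Step 1. [(((((x - 1) - 8) - 7) - 9) + 2) + 7 = -13] +7 is outermost — subtract 7 both sides. So sub: ((((x - 1) - 8) - 7) - 9) + 2 = -20.
Step 2. [((((x - 1) - 8) - 7) - 9) + 2 = -20] subtract 2: x sits inside (… + 2) ⇒ sub: (((x - 1) - 8) - 7) - 9 = -22.
Step 3. [(((x - 1) - 8) - 7) - 9 = -22] -9 is outermost — add 9 both sides, so sub: ((x - 1) - 8) - 7 = -13.
Step 4. [((x - 1) - 8) - 7 = -13] the outer -7 inverts by adding 7 ⇒ sub: (x - 1) - 8 = -6.
Step 5. [(x - 1) - 8 = -6] 8 comes off first (add 8). So sub: x - 1 = 2.
Step 6. [x - 1 = 2] peel the -1: add 1 from each side, so sub: x = 3.

Answer: x ∈ {3}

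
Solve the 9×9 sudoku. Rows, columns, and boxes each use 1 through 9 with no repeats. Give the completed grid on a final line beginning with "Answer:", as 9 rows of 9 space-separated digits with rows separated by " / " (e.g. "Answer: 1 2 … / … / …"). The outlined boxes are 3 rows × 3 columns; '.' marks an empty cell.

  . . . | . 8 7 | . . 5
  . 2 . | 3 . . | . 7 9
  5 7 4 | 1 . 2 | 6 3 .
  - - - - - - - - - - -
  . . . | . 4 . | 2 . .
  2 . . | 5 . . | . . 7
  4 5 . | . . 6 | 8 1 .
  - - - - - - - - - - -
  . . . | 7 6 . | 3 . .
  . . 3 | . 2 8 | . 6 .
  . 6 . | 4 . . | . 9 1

Step 1. [r7c8∈{2,4,5,8}] across col 8, 8 lands solely at r7c8, so r7c8=8.
Step 2. [r7c6∈{1,5,9}] across box 8, 1 lands solely at r7c6, so r7c6=1.
Step 3. [r5c3∈{1,6,8,9}] row 5 places 6 nowhere but r5c3 ⇒ r5c3=6.
Step 4. [r5c2∈{1,3,8,9}] row 5 places 8 nowhere but r5c2 ⇒ r5c2=8.
Step 5. [r7c1∈{9}] nothing but 9 survives at r7c1. So r7c1=9.
Step 6. [r9c3∈{2,5,7,8}] row 9 places 2 nowhere but r9c3. So r9c3=2.
Step 7. [r8c4∈{9}] nothing but 9 survives at r8c4, so r8c4=9.
Step 8. [r6c5∈{3,7,9}] col 5 places 7 nowhere but r6c5 ⇒ r6c5=7.
Step 9. [r2c1∈{1,6,8}] r2c1 is the only open cell in row 2 admitting 6 ⇒ r2c1=6.
Step 10. [r8c7∈{4,5,7}] in row 8, 5 fits only at r8c7. So r8c7=5.
Step 11. [r4c3∈{1,7,9}] across col 3, 7 lands solely at r4c3. So r4c3=7.
Step 12. [r5c7∈{4,9}] across col 7, 9 lands solely at r5c7 ⇒ r5c7=9.
Step 13. [r5c6∈{3}] only 3 remains possible at r5c6. So r5c6=3.
Step 14. [r2c5∈{5}] r2c5's peers cover all but 5, so r2c5=5.
Step 15. [r6c3∈{9}] only 9 remains possible at r6c3, so r6c3=9.
Step 16. [r1c3∈{1}] nothing but 1 survives at r1c3, so r1c3=1.
Step 17. [r8c1∈{1,7}] in row 8, 7 fits only at r8c1 ⇒ r8c1=7.
Step 18. [r8c2∈{1,4}] r8c2 is the only open cell in row 8 admitting 1. So r8c2=1.
Step 19. [r4c2∈{3}] nothing but 3 survives at r4c2. So r4c2=3.
Step 20. [r1c7∈{4}] r1c7's peers cover all but 4. So r1c7=4.
Step 21. [r8c9∈{4}] r8c9's peers cover all but 4, so r8c9=4.
Step 22. [r6c4∈{2}] only 2 remains possible at r6c4 ⇒ r6c4=2.
Step 23. [r7c2∈{4}] only 4 remains possible at r7c2, so r7c2=4.
Step 24. [r2c6∈{4}] r2c6's peers cover all but 4, so r2c6=4.
Step 25. [r9c6∈{5}] only 5 remains possible at r9c6. So r9c6=5.
Step 26. [r5c8∈{4}] r5c8's peers cover all but 4. So r5c8=4.
Step 27. [r4c1∈{1}] r4c1's peers cover all but 1 ⇒ r4c1=1.
Step 28. [r1c8∈{2}] nothing but 2 survives at r1c8. So r1c8=2.
Step 29. [r4c4∈{8}] nothing but 8 survives at r4c4, so r4c4=8.
Step 30. [r7c3∈{5}] nothing but 5 survives at r7c3 ⇒ r7c3=5.
Step 31. [r1c4∈{6}] r1c4 is down to just 6, so r1c4=6.
Step 32. [r1c1∈{3}] r1c1's peers cover all but 3 ⇒ r1c1=3.
Step 33. [r7c9∈{2}] nothing but 2 survives at r7c9 ⇒ r7c9=2.
Step 34. [r4c9∈{6}] only 6 remains possible at r4c9 ⇒ r4c9=6.
Step 35. [r9c5∈{3}] nothing but 3 survives at r9c5, so r9c5=3.
Step 36. [r3c9∈{8}] nothing but 8 survives at r3c9 ⇒ r3c9=8.
Step 37. [r1c2∈{9}] only 9 remains possible at r1c2. So r1c2=9.
Step 38. [r4c6∈{9}] nothing but 9 survives at r4c6, so r4c6=9.
Step 39. [r9c1∈{8}] nothing but 8 survives at r9c1 ⇒ r9c1=8.
Step 40. [r2c7∈{1}] r2c7 has the single candidate 1 ⇒ r2c7=1.
Step 41. [r2c3∈{8}] only 8 remains possible at r2c3, so r2c3=8.
Step 42. [r6c9∈{3}] only 3 remains possible at r6c9, so r6c9=3.
Step 43. [r5c5∈{1}] r5c5 is down to just 1. So r5c5=1.
Step 44. [r3c5∈{9}] only 9 remains possible at r3c5, so r3c5=9.
Step 45. [r4c8∈{5}] only 5 remains possible at r4c8, so r4c8=5.
Step 46. [r9c7∈{7}] only 7 remains possible at r9c7, so r9c7=7.

Answer: 3 9 1 6 8 7 4 2 5 / 6 2 8 3 5 4 1 7 9 / 5 7 4 1 9 2 6 3 8 / 1 3 7 8 4 9 2 5 6 / 2 8 6 5 1 3 9 4 7 / 4 5 9 2 7 6 8 1 3 / 9 4 5 7 6 1 3 8 2 / 7 1 3 9 2 8 5 6 4 / 8 6 2 4 3 5 7 9 1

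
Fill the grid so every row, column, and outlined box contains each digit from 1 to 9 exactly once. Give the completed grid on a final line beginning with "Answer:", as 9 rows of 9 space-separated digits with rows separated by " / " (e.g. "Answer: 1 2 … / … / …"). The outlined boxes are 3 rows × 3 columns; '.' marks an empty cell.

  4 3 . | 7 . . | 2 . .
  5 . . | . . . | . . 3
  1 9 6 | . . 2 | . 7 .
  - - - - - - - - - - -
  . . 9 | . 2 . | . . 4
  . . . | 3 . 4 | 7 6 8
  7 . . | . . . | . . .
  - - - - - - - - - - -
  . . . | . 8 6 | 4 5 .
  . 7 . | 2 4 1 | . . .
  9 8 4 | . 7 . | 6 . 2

Step 1. [r5c5∈{1,5,9}] 9 has one home in row 5: r5c5, so r5c5=9.
Step 2. [r9c8∈{1,3}] in row 9, 1 fits only at r9c8, so r9c8=1.
Step 3. [r8c9∈{9}] r8c9's peers cover all but 9 ⇒ r8c9=9.
Step 4. [r4c1∈{3,6,8}] 8 has one home in col 1: r4c1, so r4c1=8.
Step 5. [r6c3∈{1,2,3,5}] r6c3 is the only open cell in box 4 admitting 3. So r6c3=3.
Step 6. [r3c9∈{5}] nothing but 5 survives at r3c9, so r3c9=5.
Step 7. [r6c9∈{1}] only 1 remains possible at r6c9, so r6c9=1.
Step 8. [r3c7∈{8}] r3c7 has the single candidate 8. So r3c7=8.
Step 9. [r2c2∈{2}] r2c2 has the single candidate 2. So r2c2=2.
Step 10. [r1c8∈{9}] r1c8's peers cover all but 9. So r1c8=9.
Step 11. [r1c5∈{1,5,6}] in row 1, 1 fits only at r1c5, so r1c5=1.
Step 12. [r6c5∈{5,6}] in col 5, 5 fits only at r6c5, so r6c5=5.
Step 13. [r8c7∈{3}] nothing but 3 survives at r8c7, so r8c7=3.
Step 14. [r7c2∈{1}] r7c2 has the single candidate 1. So r7c2=1.
Step 15. [r6c6∈{8}] r6c6 is down to just 8, so r6c6=8.
Step 16. [r2c4∈{4,6,8,9}] 8 has one home in col 4: r2c4. So r2c4=8.
Step 17. [r5c1∈{2}] r5c1 has the single candidate 2 ⇒ r5c1=2.
Step 18. [r6c4∈{6}] r6c4 is down to just 6. So r6c4=6.
Step 19. [r5c2∈{5}] r5c2 is down to just 5. So r5c2=5.
Step 20. [r9c4∈{5}] r9c4 has the single candidate 5 ⇒ r9c4=5.
Step 21. [r4c2∈{6}] r4c2 has the single candidate 6 ⇒ r4c2=6.
Step 22. [r1c6∈{5}] r1c6 is down to just 5 ⇒ r1c6=5.
Step 23. [r9c6∈{3}] only 3 remains possible at r9c6 ⇒ r9c6=3.
Step 24. [r7c4∈{9}] nothing but 9 survives at r7c4, so r7c4=9.
Step 25. [r3c4∈{4}] r3c4 is down to just 4. So r3c4=4.
Step 26. [r6c2∈{4}] r6c2 is down to just 4. So r6c2=4.
Step 27. [r5c3∈{1}] nothing but 1 survives at r5c3. So r5c3=1.
Step 28. [r4c6∈{7}] r4c6's peers cover all but 7. So r4c6=7.
Step 29. [r8c3∈{5}] only 5 remains possible at r8c3. So r8c3=5.
Step 30. [r2c6∈{9}] r2c6 has the single candidate 9, so r2c6=9.
Step 31. [r8c8∈{8}] r8c8 is down to just 8, so r8c8=8.
Step 32. [r6c8∈{2}] r6c8's peers cover all but 2 ⇒ r6c8=2.
Step 33. [r2c7∈{1}] r2c7 is down to just 1, so r2c7=1.
Step 34. [r8c1∈{6}] r8c1's peers cover all but 6, so r8c1=6.
Step 35. [r2c8∈{4}] nothing but 4 survives at r2c8, so r2c8=4.
Step 36. [r2c5∈{6}] r2c5 has the single candidate 6, so r2c5=6.
Step 37. [r1c3∈{8}] r1c3 has the single candidate 8 ⇒ r1c3=8.
Step 38. [r4c4∈{1}] r4c4 has the single candidate 1, so r4c4=1.
Step 39. [r1c9∈{6}] r1c9 is down to just 6 ⇒ r1c9=6.
Step 40. [r7c3∈{2}] r7c3 is down to just 2. So r7c3=2.
Step 41. [r4c8∈{3}] r4c8's peers cover all but 3. So r4c8=3.
Step 42. [r7c1∈{3}] r7c1 is down to just 3 ⇒ r7c1=3.
Step 43. [r2c3∈{7}] r2c3 has the single candidate 7, so r2c3=7.
Step 44. [r3c5∈{3}] r3c5 is down to just 3. So r3c5=3.
Step 45. [r6c7∈{9}] r6c7 has the single candidate 9 ⇒ r6c7=9.
Step 46. [r4c7∈{5}] only 5 remains possible at r4c7, so r4c7=5.
Step 47. [r7c9∈{7}] r7c9's peers cover all but 7 ⇒ r7c9=7.

Answer: 4 3 8 7 1 5 2 9 6 / 5 2 7 8 6 9 1 4 3 / 1 9 6 4 3 2 8 7 5 / 8 6 9 1 2 7 5 3 4 / 2 5 1 3 9 4 7 6 8 / 7 4 3 6 5 8 9 2 1 / 3 1 2 9 8 6 4 5 7 / 6 7 5 2 4 1 3 8 9 / 9 8 4 5 7 3 6 1 2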